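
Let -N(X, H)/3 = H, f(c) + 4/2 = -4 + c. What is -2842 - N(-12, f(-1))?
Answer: -2863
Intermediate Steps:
f(c) = -6 + c (f(c) = -2 + (-4 + c) = -6 + c)
N(X, H) = -3*H
-2842 - N(-12, f(-1)) = -2842 - (-3)*(-6 - 1) = -2842 - (-3)*(-7) = -2842 - 1*21 = -2842 - 21 = -2863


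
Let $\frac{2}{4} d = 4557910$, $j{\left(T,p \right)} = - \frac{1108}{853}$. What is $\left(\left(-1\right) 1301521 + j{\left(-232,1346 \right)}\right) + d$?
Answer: $\frac{6665595939}{853} \approx 7.8143 \cdot 10^{6}$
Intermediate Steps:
$j{\left(T,p \right)} = - \frac{1108}{853}$ ($j{\left(T,p \right)} = \left(-1108\right) \frac{1}{853} = - \frac{1108}{853}$)
$d = 9115820$ ($d = 2 \cdot 4557910 = 9115820$)
$\left(\left(-1\right) 1301521 + j{\left(-232,1346 \right)}\right) + d = \left(\left(-1\right) 1301521 - \frac{1108}{853}\right) + 9115820 = \left(-1301521 - \frac{1108}{853}\right) + 9115820 = - \frac{1110198521}{853} + 9115820 = \frac{6665595939}{853}$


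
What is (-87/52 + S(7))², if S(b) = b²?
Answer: 6056521/2704 ≈ 2239.8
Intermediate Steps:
(-87/52 + S(7))² = (-87/52 + 7²)² = (-87*1/52 + 49)² = (-87/52 + 49)² = (2461/52)² = 6056521/2704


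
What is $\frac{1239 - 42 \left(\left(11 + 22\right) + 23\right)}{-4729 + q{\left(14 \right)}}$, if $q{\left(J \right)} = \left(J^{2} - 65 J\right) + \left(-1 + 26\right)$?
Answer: $\frac{53}{258} \approx 0.20543$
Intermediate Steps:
$q{\left(J \right)} = 25 + J^{2} - 65 J$ ($q{\left(J \right)} = \left(J^{2} - 65 J\right) + 25 = 25 + J^{2} - 65 J$)
$\frac{1239 - 42 \left(\left(11 + 22\right) + 23\right)}{-4729 + q{\left(14 \right)}} = \frac{1239 - 42 \left(\left(11 + 22\right) + 23\right)}{-4729 + \left(25 + 14^{2} - 910\right)} = \frac{1239 - 42 \left(33 + 23\right)}{-4729 + \left(25 + 196 - 910\right)} = \frac{1239 - 2352}{-4729 - 689} = \frac{1239 - 2352}{-5418} = \left(-1113\right) \left(- \frac{1}{5418}\right) = \frac{53}{258}$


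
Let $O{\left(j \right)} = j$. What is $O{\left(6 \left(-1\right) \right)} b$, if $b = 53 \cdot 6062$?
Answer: $-1927716$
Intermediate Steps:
$b = 321286$
$O{\left(6 \left(-1\right) \right)} b = 6 \left(-1\right) 321286 = \left(-6\right) 321286 = -1927716$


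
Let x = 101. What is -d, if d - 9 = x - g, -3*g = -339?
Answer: 3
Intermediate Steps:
g = 113 (g = -1/3*(-339) = 113)
d = -3 (d = 9 + (101 - 1*113) = 9 + (101 - 113) = 9 - 12 = -3)
-d = -1*(-3) = 3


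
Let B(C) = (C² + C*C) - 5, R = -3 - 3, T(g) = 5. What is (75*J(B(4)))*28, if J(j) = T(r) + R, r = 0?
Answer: -2100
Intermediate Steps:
R = -6
B(C) = -5 + 2*C² (B(C) = (C² + C²) - 5 = 2*C² - 5 = -5 + 2*C²)
J(j) = -1 (J(j) = 5 - 6 = -1)
(75*J(B(4)))*28 = (75*(-1))*28 = -75*28 = -2100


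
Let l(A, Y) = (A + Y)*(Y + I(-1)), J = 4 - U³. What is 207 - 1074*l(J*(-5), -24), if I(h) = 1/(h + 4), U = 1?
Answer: -991095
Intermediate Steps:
I(h) = 1/(4 + h)
J = 3 (J = 4 - 1*1³ = 4 - 1*1 = 4 - 1 = 3)
l(A, Y) = (⅓ + Y)*(A + Y) (l(A, Y) = (A + Y)*(Y + 1/(4 - 1)) = (A + Y)*(Y + 1/3) = (A + Y)*(Y + ⅓) = (A + Y)*(⅓ + Y) = (⅓ + Y)*(A + Y))
207 - 1074*l(J*(-5), -24) = 207 - 1074*((-24)² + (3*(-5))/3 + (⅓)*(-24) + (3*(-5))*(-24)) = 207 - 1074*(576 + (⅓)*(-15) - 8 - 15*(-24)) = 207 - 1074*(576 - 5 - 8 + 360) = 207 - 1074*923 = 207 - 991302 = -991095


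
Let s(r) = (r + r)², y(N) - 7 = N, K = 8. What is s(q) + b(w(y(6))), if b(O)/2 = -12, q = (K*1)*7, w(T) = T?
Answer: 12520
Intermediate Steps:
y(N) = 7 + N
q = 56 (q = (8*1)*7 = 8*7 = 56)
b(O) = -24 (b(O) = 2*(-12) = -24)
s(r) = 4*r² (s(r) = (2*r)² = 4*r²)
s(q) + b(w(y(6))) = 4*56² - 24 = 4*3136 - 24 = 12544 - 24 = 12520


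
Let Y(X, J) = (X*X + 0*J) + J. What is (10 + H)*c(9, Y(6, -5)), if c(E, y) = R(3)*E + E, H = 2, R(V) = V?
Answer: 432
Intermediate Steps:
Y(X, J) = J + X**2 (Y(X, J) = (X**2 + 0) + J = X**2 + J = J + X**2)
c(E, y) = 4*E (c(E, y) = 3*E + E = 4*E)
(10 + H)*c(9, Y(6, -5)) = (10 + 2)*(4*9) = 12*36 = 432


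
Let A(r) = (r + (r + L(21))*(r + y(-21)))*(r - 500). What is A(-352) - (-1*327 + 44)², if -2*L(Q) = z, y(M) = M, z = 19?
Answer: -114663439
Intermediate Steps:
L(Q) = -19/2 (L(Q) = -½*19 = -19/2)
A(r) = (-500 + r)*(r + (-21 + r)*(-19/2 + r)) (A(r) = (r + (r - 19/2)*(r - 21))*(r - 500) = (r + (-19/2 + r)*(-21 + r))*(-500 + r) = (r + (-21 + r)*(-19/2 + r))*(-500 + r) = (-500 + r)*(r + (-21 + r)*(-19/2 + r)))
A(-352) - (-1*327 + 44)² = (-99750 + (-352)³ - 1059/2*(-352)² + (29899/2)*(-352)) - (-1*327 + 44)² = (-99750 - 43614208 - 1059/2*123904 - 5262224) - (-327 + 44)² = (-99750 - 43614208 - 65607168 - 5262224) - 1*(-283)² = -114583350 - 1*80089 = -114583350 - 80089 = -114663439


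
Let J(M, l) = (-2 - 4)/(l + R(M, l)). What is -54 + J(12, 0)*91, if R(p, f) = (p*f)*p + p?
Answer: -199/2 ≈ -99.500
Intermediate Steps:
R(p, f) = p + f*p² (R(p, f) = (f*p)*p + p = f*p² + p = p + f*p²)
J(M, l) = -6/(l + M*(1 + M*l)) (J(M, l) = (-2 - 4)/(l + M*(1 + l*M)) = -6/(l + M*(1 + M*l)))
-54 + J(12, 0)*91 = -54 - 6/(0 + 12*(1 + 12*0))*91 = -54 - 6/(0 + 12*(1 + 0))*91 = -54 - 6/(0 + 12*1)*91 = -54 - 6/(0 + 12)*91 = -54 - 6/12*91 = -54 - 6*1/12*91 = -54 - ½*91 = -54 - 91/2 = -199/2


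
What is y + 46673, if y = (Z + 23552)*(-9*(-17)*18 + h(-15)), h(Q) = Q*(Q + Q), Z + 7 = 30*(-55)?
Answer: 70198253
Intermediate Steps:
Z = -1657 (Z = -7 + 30*(-55) = -7 - 1650 = -1657)
h(Q) = 2*Q² (h(Q) = Q*(2*Q) = 2*Q²)
y = 70151580 (y = (-1657 + 23552)*(-9*(-17)*18 + 2*(-15)²) = 21895*(153*18 + 2*225) = 21895*(2754 + 450) = 21895*3204 = 70151580)
y + 46673 = 70151580 + 46673 = 70198253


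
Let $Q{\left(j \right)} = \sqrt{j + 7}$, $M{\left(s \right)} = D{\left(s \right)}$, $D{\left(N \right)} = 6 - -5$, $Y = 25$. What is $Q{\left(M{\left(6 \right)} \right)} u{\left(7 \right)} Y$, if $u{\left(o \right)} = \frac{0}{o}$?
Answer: $0$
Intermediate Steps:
$D{\left(N \right)} = 11$ ($D{\left(N \right)} = 6 + 5 = 11$)
$M{\left(s \right)} = 11$
$u{\left(o \right)} = 0$
$Q{\left(j \right)} = \sqrt{7 + j}$
$Q{\left(M{\left(6 \right)} \right)} u{\left(7 \right)} Y = \sqrt{7 + 11} \cdot 0 \cdot 25 = \sqrt{18} \cdot 0 \cdot 25 = 3 \sqrt{2} \cdot 0 \cdot 25 = 0 \cdot 25 = 0$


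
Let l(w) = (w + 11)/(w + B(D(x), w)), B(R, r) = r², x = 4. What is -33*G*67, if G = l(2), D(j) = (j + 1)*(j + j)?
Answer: -9581/2 ≈ -4790.5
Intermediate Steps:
D(j) = 2*j*(1 + j) (D(j) = (1 + j)*(2*j) = 2*j*(1 + j))
l(w) = (11 + w)/(w + w²) (l(w) = (w + 11)/(w + w²) = (11 + w)/(w + w²))
G = 13/6 (G = (11 + 2)/(2*(1 + 2)) = (½)*13/3 = (½)*(⅓)*13 = 13/6 ≈ 2.1667)
-33*G*67 = -33*13/6*67 = -143/2*67 = -9581/2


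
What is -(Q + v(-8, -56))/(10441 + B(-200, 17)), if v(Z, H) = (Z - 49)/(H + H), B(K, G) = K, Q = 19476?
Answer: -2181369/1146992 ≈ -1.9018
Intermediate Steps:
v(Z, H) = (-49 + Z)/(2*H) (v(Z, H) = (-49 + Z)/((2*H)) = (-49 + Z)*(1/(2*H)) = (-49 + Z)/(2*H))
-(Q + v(-8, -56))/(10441 + B(-200, 17)) = -(19476 + (½)*(-49 - 8)/(-56))/(10441 - 200) = -(19476 + (½)*(-1/56)*(-57))/10241 = -(19476 + 57/112)/10241 = -2181369/(112*10241) = -1*2181369/1146992 = -2181369/1146992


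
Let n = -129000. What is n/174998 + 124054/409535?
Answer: -2222915222/5119128995 ≈ -0.43424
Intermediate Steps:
n/174998 + 124054/409535 = -129000/174998 + 124054/409535 = -129000*1/174998 + 124054*(1/409535) = -64500/87499 + 17722/58505 = -2222915222/5119128995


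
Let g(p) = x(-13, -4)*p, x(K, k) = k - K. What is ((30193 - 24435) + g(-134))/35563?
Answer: 4552/35563 ≈ 0.12800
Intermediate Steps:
g(p) = 9*p (g(p) = (-4 - 1*(-13))*p = (-4 + 13)*p = 9*p)
((30193 - 24435) + g(-134))/35563 = ((30193 - 24435) + 9*(-134))/35563 = (5758 - 1206)*(1/35563) = 4552*(1/35563) = 4552/35563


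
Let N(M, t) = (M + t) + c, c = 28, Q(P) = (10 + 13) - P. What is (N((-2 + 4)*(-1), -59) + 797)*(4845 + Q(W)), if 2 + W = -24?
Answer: 3739016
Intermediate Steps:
W = -26 (W = -2 - 24 = -26)
Q(P) = 23 - P
N(M, t) = 28 + M + t (N(M, t) = (M + t) + 28 = 28 + M + t)
(N((-2 + 4)*(-1), -59) + 797)*(4845 + Q(W)) = ((28 + (-2 + 4)*(-1) - 59) + 797)*(4845 + (23 - 1*(-26))) = ((28 + 2*(-1) - 59) + 797)*(4845 + (23 + 26)) = ((28 - 2 - 59) + 797)*(4845 + 49) = (-33 + 797)*4894 = 764*4894 = 3739016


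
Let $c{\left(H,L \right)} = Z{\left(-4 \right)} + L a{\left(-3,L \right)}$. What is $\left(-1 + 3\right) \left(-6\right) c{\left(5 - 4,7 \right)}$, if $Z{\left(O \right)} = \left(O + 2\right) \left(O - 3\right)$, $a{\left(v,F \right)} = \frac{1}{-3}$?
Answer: $-140$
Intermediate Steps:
$a{\left(v,F \right)} = - \frac{1}{3}$
$Z{\left(O \right)} = \left(-3 + O\right) \left(2 + O\right)$ ($Z{\left(O \right)} = \left(2 + O\right) \left(-3 + O\right) = \left(-3 + O\right) \left(2 + O\right)$)
$c{\left(H,L \right)} = 14 - \frac{L}{3}$ ($c{\left(H,L \right)} = \left(-6 + \left(-4\right)^{2} - -4\right) + L \left(- \frac{1}{3}\right) = \left(-6 + 16 + 4\right) - \frac{L}{3} = 14 - \frac{L}{3}$)
$\left(-1 + 3\right) \left(-6\right) c{\left(5 - 4,7 \right)} = \left(-1 + 3\right) \left(-6\right) \left(14 - \frac{7}{3}\right) = 2 \left(-6\right) \left(14 - \frac{7}{3}\right) = \left(-12\right) \frac{35}{3} = -140$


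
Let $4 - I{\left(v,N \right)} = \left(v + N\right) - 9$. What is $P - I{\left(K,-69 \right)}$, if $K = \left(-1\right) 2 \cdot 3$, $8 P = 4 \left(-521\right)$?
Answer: $- \frac{697}{2} \approx -348.5$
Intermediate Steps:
$P = - \frac{521}{2}$ ($P = \frac{4 \left(-521\right)}{8} = \frac{1}{8} \left(-2084\right) = - \frac{521}{2} \approx -260.5$)
$K = -6$ ($K = \left(-2\right) 3 = -6$)
$I{\left(v,N \right)} = 13 - N - v$ ($I{\left(v,N \right)} = 4 - \left(\left(v + N\right) - 9\right) = 4 - \left(\left(N + v\right) - 9\right) = 4 - \left(-9 + N + v\right) = 13 - N - v$)
$P - I{\left(K,-69 \right)} = - \frac{521}{2} - \left(13 - -69 - -6\right) = - \frac{521}{2} - \left(13 + 69 + 6\right) = - \frac{521}{2} - 88 = - \frac{697}{2}$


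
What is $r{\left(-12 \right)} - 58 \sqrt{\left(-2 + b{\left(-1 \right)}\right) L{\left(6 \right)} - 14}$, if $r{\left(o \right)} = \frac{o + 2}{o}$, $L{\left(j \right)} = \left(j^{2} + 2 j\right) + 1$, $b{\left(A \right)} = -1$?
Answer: $\frac{5}{6} - 58 i \sqrt{161} \approx 0.83333 - 735.94 i$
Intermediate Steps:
$L{\left(j \right)} = 1 + j^{2} + 2 j$
$r{\left(o \right)} = \frac{2 + o}{o}$
$r{\left(-12 \right)} - 58 \sqrt{\left(-2 + b{\left(-1 \right)}\right) L{\left(6 \right)} - 14} = \frac{2 - 12}{-12} - 58 \sqrt{\left(-2 - 1\right) \left(1 + 6^{2} + 2 \cdot 6\right) - 14} = \left(- \frac{1}{12}\right) \left(-10\right) - 58 \sqrt{- 3 \left(1 + 36 + 12\right) - 14} = \frac{5}{6} - 58 \sqrt{\left(-3\right) 49 - 14} = \frac{5}{6} - 58 \sqrt{-147 - 14} = \frac{5}{6} - 58 \sqrt{-161} = \frac{5}{6} - 58 i \sqrt{161}$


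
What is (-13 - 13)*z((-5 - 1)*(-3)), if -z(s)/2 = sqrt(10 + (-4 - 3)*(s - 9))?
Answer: 52*I*sqrt(53) ≈ 378.57*I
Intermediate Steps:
z(s) = -2*sqrt(73 - 7*s) (z(s) = -2*sqrt(10 + (-4 - 3)*(s - 9)) = -2*sqrt(10 - 7*(-9 + s)) = -2*sqrt(10 + (63 - 7*s)) = -2*sqrt(73 - 7*s))
(-13 - 13)*z((-5 - 1)*(-3)) = (-13 - 13)*(-2*sqrt(73 - 7*(-5 - 1)*(-3))) = -(-52)*sqrt(73 - (-42)*(-3)) = -(-52)*sqrt(73 - 7*18) = -(-52)*sqrt(73 - 126) = -(-52)*sqrt(-53) = -(-52)*I*sqrt(53) = 52*I*sqrt(53)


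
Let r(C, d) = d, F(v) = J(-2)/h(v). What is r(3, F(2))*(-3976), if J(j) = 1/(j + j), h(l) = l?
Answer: 497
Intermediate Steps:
J(j) = 1/(2*j)
F(v) = -1/(4*v) (F(v) = ((½)/(-2))/v = ((½)*(-½))/v = -1/(4*v))
r(3, F(2))*(-3976) = -¼/2*(-3976) = -¼*½*(-3976) = -⅛*(-3976) = 497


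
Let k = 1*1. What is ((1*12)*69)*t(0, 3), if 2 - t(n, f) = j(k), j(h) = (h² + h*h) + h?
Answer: -828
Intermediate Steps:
k = 1
j(h) = h + 2*h² (j(h) = (h² + h²) + h = 2*h² + h = h + 2*h²)
t(n, f) = -1 (t(n, f) = 2 - (1 + 2*1) = 2 - (1 + 2) = 2 - 3 = -1)
((1*12)*69)*t(0, 3) = ((1*12)*69)*(-1) = (12*69)*(-1) = 828*(-1) = -828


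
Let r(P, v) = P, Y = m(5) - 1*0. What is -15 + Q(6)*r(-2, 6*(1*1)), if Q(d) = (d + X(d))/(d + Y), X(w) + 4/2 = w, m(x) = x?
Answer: -185/11 ≈ -16.818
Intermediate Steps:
X(w) = -2 + w
Y = 5 (Y = 5 - 1*0 = 5 + 0 = 5)
Q(d) = (-2 + 2*d)/(5 + d) (Q(d) = (d + (-2 + d))/(d + 5) = (-2 + 2*d)/(5 + d))
-15 + Q(6)*r(-2, 6*(1*1)) = -15 + (2*(-1 + 6)/(5 + 6))*(-2) = -15 + (2*5/11)*(-2) = -15 + (2*(1/11)*5)*(-2) = -15 + (10/11)*(-2) = -15 - 20/11 = -185/11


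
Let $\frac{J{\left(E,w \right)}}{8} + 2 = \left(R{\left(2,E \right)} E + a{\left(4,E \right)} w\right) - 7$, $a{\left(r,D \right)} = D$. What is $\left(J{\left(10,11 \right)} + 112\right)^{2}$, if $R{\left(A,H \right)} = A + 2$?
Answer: $1537600$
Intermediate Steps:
$R{\left(A,H \right)} = 2 + A$
$J{\left(E,w \right)} = -72 + 32 E + 8 E w$ ($J{\left(E,w \right)} = -16 + 8 \left(\left(\left(2 + 2\right) E + E w\right) - 7\right) = -16 + 8 \left(\left(4 E + E w\right) - 7\right) = -16 + 8 \left(-7 + 4 E + E w\right) = -16 + \left(-56 + 32 E + 8 E w\right) = -72 + 32 E + 8 E w$)
$\left(J{\left(10,11 \right)} + 112\right)^{2} = \left(\left(-72 + 32 \cdot 10 + 8 \cdot 10 \cdot 11\right) + 112\right)^{2} = \left(\left(-72 + 320 + 880\right) + 112\right)^{2} = \left(1128 + 112\right)^{2} = 1240^{2} = 1537600$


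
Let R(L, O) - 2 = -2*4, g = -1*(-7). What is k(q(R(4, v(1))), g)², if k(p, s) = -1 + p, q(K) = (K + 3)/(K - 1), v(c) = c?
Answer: 16/49 ≈ 0.32653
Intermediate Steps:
g = 7
R(L, O) = -6 (R(L, O) = 2 - 2*4 = 2 - 8 = -6)
q(K) = (3 + K)/(-1 + K)
k(q(R(4, v(1))), g)² = (-1 + (3 - 6)/(-1 - 6))² = (-1 - 3/(-7))² = (-1 - ⅐*(-3))² = (-1 + 3/7)² = (-4/7)² = 16/49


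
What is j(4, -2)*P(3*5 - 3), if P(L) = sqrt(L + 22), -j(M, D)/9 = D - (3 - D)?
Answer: 63*sqrt(34) ≈ 367.35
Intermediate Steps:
j(M, D) = 27 - 18*D (j(M, D) = -9*(D - (3 - D)) = -9*(D + (-3 + D)) = -9*(-3 + 2*D) = 27 - 18*D)
P(L) = sqrt(22 + L)
j(4, -2)*P(3*5 - 3) = (27 - 18*(-2))*sqrt(22 + (3*5 - 3)) = (27 + 36)*sqrt(22 + (15 - 3)) = 63*sqrt(22 + 12) = 63*sqrt(34)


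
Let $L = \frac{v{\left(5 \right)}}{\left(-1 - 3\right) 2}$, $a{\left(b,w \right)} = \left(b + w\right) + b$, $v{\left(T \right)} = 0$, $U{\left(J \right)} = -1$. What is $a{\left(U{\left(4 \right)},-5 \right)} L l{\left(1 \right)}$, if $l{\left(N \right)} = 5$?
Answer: $0$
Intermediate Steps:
$a{\left(b,w \right)} = w + 2 b$
$L = 0$ ($L = \frac{0}{\left(-1 - 3\right) 2} = \frac{0}{\left(-4\right) 2} = \frac{0}{-8} = 0 \left(- \frac{1}{8}\right) = 0$)
$a{\left(U{\left(4 \right)},-5 \right)} L l{\left(1 \right)} = \left(-5 + 2 \left(-1\right)\right) 0 \cdot 5 = \left(-5 - 2\right) 0 \cdot 5 = \left(-7\right) 0 \cdot 5 = 0 \cdot 5 = 0$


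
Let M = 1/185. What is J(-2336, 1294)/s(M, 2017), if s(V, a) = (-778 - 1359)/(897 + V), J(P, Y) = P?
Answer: 387649856/395345 ≈ 980.54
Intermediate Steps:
M = 1/185 ≈ 0.0054054
s(V, a) = -2137/(897 + V)
J(-2336, 1294)/s(M, 2017) = -2336/((-2137/(897 + 1/185))) = -2336/((-2137/165946/185)) = -2336/((-2137*185/165946)) = -2336/(-395345/165946) = -2336*(-165946/395345) = 387649856/395345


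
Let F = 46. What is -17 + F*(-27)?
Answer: -1259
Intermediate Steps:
-17 + F*(-27) = -17 + 46*(-27) = -17 - 1242 = -1259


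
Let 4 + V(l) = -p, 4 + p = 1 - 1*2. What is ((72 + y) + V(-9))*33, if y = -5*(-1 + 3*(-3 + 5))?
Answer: 1584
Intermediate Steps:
p = -5 (p = -4 + (1 - 1*2) = -4 + (1 - 2) = -4 - 1 = -5)
V(l) = 1 (V(l) = -4 - 1*(-5) = -4 + 5 = 1)
y = -25 (y = -5*(-1 + 3*2) = -5*(-1 + 6) = -5*5 = -25)
((72 + y) + V(-9))*33 = ((72 - 25) + 1)*33 = (47 + 1)*33 = 48*33 = 1584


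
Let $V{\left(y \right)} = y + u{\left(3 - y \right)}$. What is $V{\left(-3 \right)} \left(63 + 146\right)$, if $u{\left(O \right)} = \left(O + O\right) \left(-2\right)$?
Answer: $-5643$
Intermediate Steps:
$u{\left(O \right)} = - 4 O$ ($u{\left(O \right)} = 2 O \left(-2\right) = - 4 O$)
$V{\left(y \right)} = -12 + 5 y$ ($V{\left(y \right)} = y - 4 \left(3 - y\right) = y + \left(-12 + 4 y\right) = -12 + 5 y$)
$V{\left(-3 \right)} \left(63 + 146\right) = \left(-12 + 5 \left(-3\right)\right) \left(63 + 146\right) = \left(-12 - 15\right) 209 = \left(-27\right) 209 = -5643$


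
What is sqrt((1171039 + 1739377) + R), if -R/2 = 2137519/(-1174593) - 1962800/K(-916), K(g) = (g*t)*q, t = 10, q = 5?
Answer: 5*sqrt(8422646911637731576818)/268981797 ≈ 1706.0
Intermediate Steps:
K(g) = 50*g (K(g) = (g*10)*5 = (10*g)*5 = 50*g)
R = -22075927702/268981797 (R = -2*(2137519/(-1174593) - 1962800/(50*(-916))) = -2*(2137519*(-1/1174593) - 1962800/(-45800)) = -2*(-2137519/1174593 - 1962800*(-1/45800)) = -2*(-2137519/1174593 + 9814/229) = -2*11037963851/268981797 = -22075927702/268981797 ≈ -82.072)
sqrt((1171039 + 1739377) + R) = sqrt((1171039 + 1739377) - 22075927702/268981797) = sqrt(2910416 - 22075927702/268981797) = sqrt(782826849769850/268981797) = 5*sqrt(8422646911637731576818)/268981797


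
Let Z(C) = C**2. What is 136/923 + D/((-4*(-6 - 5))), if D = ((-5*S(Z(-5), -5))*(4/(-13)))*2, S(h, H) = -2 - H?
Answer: 3626/10153 ≈ 0.35714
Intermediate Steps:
D = 120/13 (D = ((-5*(-2 - 1*(-5)))*(4/(-13)))*2 = ((-5*(-2 + 5))*(4*(-1/13)))*2 = (-5*3*(-4/13))*2 = -15*(-4/13)*2 = (60/13)*2 = 120/13 ≈ 9.2308)
136/923 + D/((-4*(-6 - 5))) = 136/923 + 120/(13*((-4*(-6 - 5)))) = 136*(1/923) + 120/(13*((-4*(-11)))) = 136/923 + (120/13)/44 = 136/923 + (120/13)*(1/44) = 136/923 + 30/143 = 3626/10153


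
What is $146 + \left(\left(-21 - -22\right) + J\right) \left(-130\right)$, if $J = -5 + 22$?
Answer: $-2194$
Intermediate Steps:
$J = 17$
$146 + \left(\left(-21 - -22\right) + J\right) \left(-130\right) = 146 + \left(\left(-21 - -22\right) + 17\right) \left(-130\right) = 146 + \left(\left(-21 + 22\right) + 17\right) \left(-130\right) = 146 + \left(1 + 17\right) \left(-130\right) = 146 + 18 \left(-130\right) = 146 - 2340 = -2194$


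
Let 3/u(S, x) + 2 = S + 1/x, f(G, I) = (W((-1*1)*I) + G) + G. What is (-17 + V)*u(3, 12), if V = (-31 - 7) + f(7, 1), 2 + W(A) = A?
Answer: -1584/13 ≈ -121.85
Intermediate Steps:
W(A) = -2 + A
f(G, I) = -2 - I + 2*G (f(G, I) = ((-2 + (-1*1)*I) + G) + G = ((-2 - I) + G) + G = (-2 + G - I) + G = -2 - I + 2*G)
u(S, x) = 3/(-2 + S + 1/x) (u(S, x) = 3/(-2 + (S + 1/x)) = 3/(-2 + S + 1/x))
V = -27 (V = (-31 - 7) + (-2 - 1*1 + 2*7) = -38 + (-2 - 1 + 14) = -38 + 11 = -27)
(-17 + V)*u(3, 12) = (-17 - 27)*(3*12/(1 - 2*12 + 3*12)) = -132*12/(1 - 24 + 36) = -132*12/13 = -44*36/13 = -1584/13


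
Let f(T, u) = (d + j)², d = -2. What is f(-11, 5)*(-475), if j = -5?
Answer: -23275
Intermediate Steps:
f(T, u) = 49 (f(T, u) = (-2 - 5)² = (-7)² = 49)
f(-11, 5)*(-475) = 49*(-475) = -23275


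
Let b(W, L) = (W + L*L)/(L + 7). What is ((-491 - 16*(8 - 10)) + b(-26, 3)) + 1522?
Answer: 10613/10 ≈ 1061.3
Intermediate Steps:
b(W, L) = (W + L**2)/(7 + L)
((-491 - 16*(8 - 10)) + b(-26, 3)) + 1522 = ((-491 - 16*(8 - 10)) + (-26 + 3**2)/(7 + 3)) + 1522 = ((-491 - 16*(-2)) + (-26 + 9)/10) + 1522 = ((-491 + 32) + (1/10)*(-17)) + 1522 = (-459 - 17/10) + 1522 = -4607/10 + 1522 = 10613/10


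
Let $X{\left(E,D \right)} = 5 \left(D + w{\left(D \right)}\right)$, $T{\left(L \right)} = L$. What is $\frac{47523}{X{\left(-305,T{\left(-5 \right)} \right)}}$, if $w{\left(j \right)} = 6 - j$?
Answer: $\frac{15841}{10} \approx 1584.1$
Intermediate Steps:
$X{\left(E,D \right)} = 30$ ($X{\left(E,D \right)} = 5 \left(D - \left(-6 + D\right)\right) = 5 \cdot 6 = 30$)
$\frac{47523}{X{\left(-305,T{\left(-5 \right)} \right)}} = \frac{47523}{30} = 47523 \cdot \frac{1}{30} = \frac{15841}{10}$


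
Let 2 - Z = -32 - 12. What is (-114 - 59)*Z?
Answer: -7958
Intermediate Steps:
Z = 46 (Z = 2 - (-32 - 12) = 2 - 1*(-44) = 2 + 44 = 46)
(-114 - 59)*Z = (-114 - 59)*46 = -173*46 = -7958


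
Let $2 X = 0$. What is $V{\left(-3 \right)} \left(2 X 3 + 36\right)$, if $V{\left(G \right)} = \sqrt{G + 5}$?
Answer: $36 \sqrt{2} \approx 50.912$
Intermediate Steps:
$X = 0$ ($X = \frac{1}{2} \cdot 0 = 0$)
$V{\left(G \right)} = \sqrt{5 + G}$
$V{\left(-3 \right)} \left(2 X 3 + 36\right) = \sqrt{5 - 3} \left(2 \cdot 0 \cdot 3 + 36\right) = \sqrt{2} \left(0 \cdot 3 + 36\right) = \sqrt{2} \left(0 + 36\right) = \sqrt{2} \cdot 36 = 36 \sqrt{2}$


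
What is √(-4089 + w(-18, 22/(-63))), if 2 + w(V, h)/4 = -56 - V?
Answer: I*√4249 ≈ 65.184*I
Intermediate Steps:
w(V, h) = -232 - 4*V (w(V, h) = -8 + 4*(-56 - V) = -8 + (-224 - 4*V) = -232 - 4*V)
√(-4089 + w(-18, 22/(-63))) = √(-4089 + (-232 - 4*(-18))) = √(-4089 + (-232 + 72)) = √(-4089 - 160) = √(-4249) = I*√4249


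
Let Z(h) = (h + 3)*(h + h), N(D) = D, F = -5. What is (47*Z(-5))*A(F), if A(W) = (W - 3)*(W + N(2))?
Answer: 22560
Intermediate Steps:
Z(h) = 2*h*(3 + h) (Z(h) = (3 + h)*(2*h) = 2*h*(3 + h))
A(W) = (-3 + W)*(2 + W) (A(W) = (W - 3)*(W + 2) = (-3 + W)*(2 + W))
(47*Z(-5))*A(F) = (47*(2*(-5)*(3 - 5)))*(-6 + (-5)² - 1*(-5)) = (47*(2*(-5)*(-2)))*(-6 + 25 + 5) = (47*20)*24 = 940*24 = 22560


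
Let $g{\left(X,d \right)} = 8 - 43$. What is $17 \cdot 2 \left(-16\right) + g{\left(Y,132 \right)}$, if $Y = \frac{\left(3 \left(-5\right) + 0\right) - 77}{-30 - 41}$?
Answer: $-579$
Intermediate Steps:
$Y = \frac{92}{71}$ ($Y = \frac{\left(-15 + 0\right) - 77}{-71} = \left(-15 - 77\right) \left(- \frac{1}{71}\right) = \left(-92\right) \left(- \frac{1}{71}\right) = \frac{92}{71} \approx 1.2958$)
$g{\left(X,d \right)} = -35$ ($g{\left(X,d \right)} = 8 - 43 = -35$)
$17 \cdot 2 \left(-16\right) + g{\left(Y,132 \right)} = 17 \cdot 2 \left(-16\right) - 35 = 34 \left(-16\right) - 35 = -544 - 35 = -579$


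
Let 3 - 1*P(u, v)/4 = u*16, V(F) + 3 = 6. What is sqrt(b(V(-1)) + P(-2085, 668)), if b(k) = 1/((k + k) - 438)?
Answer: sqrt(172953789)/36 ≈ 365.31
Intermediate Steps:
V(F) = 3 (V(F) = -3 + 6 = 3)
b(k) = 1/(-438 + 2*k) (b(k) = 1/(2*k - 438) = 1/(-438 + 2*k))
P(u, v) = 12 - 64*u (P(u, v) = 12 - 4*u*16 = 12 - 64*u)
sqrt(b(V(-1)) + P(-2085, 668)) = sqrt(1/(2*(-219 + 3)) + (12 - 64*(-2085))) = sqrt((1/2)/(-216) + (12 + 133440)) = sqrt((1/2)*(-1/216) + 133452) = sqrt(-1/432 + 133452) = sqrt(57651263/432) = sqrt(172953789)/36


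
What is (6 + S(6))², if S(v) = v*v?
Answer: 1764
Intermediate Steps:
S(v) = v²
(6 + S(6))² = (6 + 6²)² = (6 + 36)² = 42² = 1764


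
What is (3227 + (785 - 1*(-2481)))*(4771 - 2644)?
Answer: 13810611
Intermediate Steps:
(3227 + (785 - 1*(-2481)))*(4771 - 2644) = (3227 + (785 + 2481))*2127 = (3227 + 3266)*2127 = 6493*2127 = 13810611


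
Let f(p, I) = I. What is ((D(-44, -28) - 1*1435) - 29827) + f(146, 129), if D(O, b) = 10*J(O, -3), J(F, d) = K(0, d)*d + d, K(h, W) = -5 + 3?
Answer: -31103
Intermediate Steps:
K(h, W) = -2
J(F, d) = -d (J(F, d) = -2*d + d = -d)
D(O, b) = 30 (D(O, b) = 10*(-1*(-3)) = 10*3 = 30)
((D(-44, -28) - 1*1435) - 29827) + f(146, 129) = ((30 - 1*1435) - 29827) + 129 = ((30 - 1435) - 29827) + 129 = (-1405 - 29827) + 129 = -31232 + 129 = -31103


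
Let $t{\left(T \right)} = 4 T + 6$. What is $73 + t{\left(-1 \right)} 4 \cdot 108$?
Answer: $937$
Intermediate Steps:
$t{\left(T \right)} = 6 + 4 T$
$73 + t{\left(-1 \right)} 4 \cdot 108 = 73 + \left(6 + 4 \left(-1\right)\right) 4 \cdot 108 = 73 + \left(6 - 4\right) 4 \cdot 108 = 73 + 2 \cdot 4 \cdot 108 = 73 + 8 \cdot 108 = 73 + 864 = 937$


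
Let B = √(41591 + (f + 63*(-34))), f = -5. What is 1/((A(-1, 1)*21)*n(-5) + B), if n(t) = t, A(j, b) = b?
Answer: 35/9473 + 2*√9861/28419 ≈ 0.010683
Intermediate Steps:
B = 2*√9861 (B = √(41591 + (-5 + 63*(-34))) = √(41591 + (-5 - 2142)) = √(41591 - 2147) = √39444 = 2*√9861 ≈ 198.61)
1/((A(-1, 1)*21)*n(-5) + B) = 1/((1*21)*(-5) + 2*√9861) = 1/(21*(-5) + 2*√9861) = 1/(-105 + 2*√9861)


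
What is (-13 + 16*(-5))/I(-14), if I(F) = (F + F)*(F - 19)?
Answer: -31/308 ≈ -0.10065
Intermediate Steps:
I(F) = 2*F*(-19 + F) (I(F) = (2*F)*(-19 + F) = 2*F*(-19 + F))
(-13 + 16*(-5))/I(-14) = (-13 + 16*(-5))/((2*(-14)*(-19 - 14))) = (-13 - 80)/((2*(-14)*(-33))) = -93/924 = -93*1/924 = -31/308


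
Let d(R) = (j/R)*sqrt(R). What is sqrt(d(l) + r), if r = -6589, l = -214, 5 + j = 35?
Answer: sqrt(-75437461 - 1605*I*sqrt(214))/107 ≈ 0.012632 - 81.173*I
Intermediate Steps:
j = 30 (j = -5 + 35 = 30)
d(R) = 30/sqrt(R) (d(R) = (30/R)*sqrt(R) = 30/sqrt(R))
sqrt(d(l) + r) = sqrt(30/sqrt(-214) - 6589) = sqrt(30*(-I*sqrt(214)/214) - 6589) = sqrt(-15*I*sqrt(214)/107 - 6589) = sqrt(-6589 - 15*I*sqrt(214)/107)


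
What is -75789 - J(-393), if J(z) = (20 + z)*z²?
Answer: 57533688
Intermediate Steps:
J(z) = z²*(20 + z)
-75789 - J(-393) = -75789 - (-393)²*(20 - 393) = -75789 - 154449*(-373) = -75789 - 1*(-57609477) = -75789 + 57609477 = 57533688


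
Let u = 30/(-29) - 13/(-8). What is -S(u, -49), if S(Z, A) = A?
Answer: 49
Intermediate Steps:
u = 137/232 (u = 30*(-1/29) - 13*(-⅛) = -30/29 + 13/8 = 137/232 ≈ 0.59052)
-S(u, -49) = -1*(-49) = 49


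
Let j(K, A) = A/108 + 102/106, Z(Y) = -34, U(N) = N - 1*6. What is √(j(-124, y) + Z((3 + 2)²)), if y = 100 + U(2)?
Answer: I*√812755/159 ≈ 5.67*I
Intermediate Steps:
U(N) = -6 + N (U(N) = N - 6 = -6 + N)
y = 96 (y = 100 + (-6 + 2) = 100 - 4 = 96)
j(K, A) = 51/53 + A/108 (j(K, A) = A*(1/108) + 102*(1/106) = A/108 + 51/53 = 51/53 + A/108)
√(j(-124, y) + Z((3 + 2)²)) = √((51/53 + (1/108)*96) - 34) = √((51/53 + 8/9) - 34) = √(883/477 - 34) = √(-15335/477) = I*√812755/159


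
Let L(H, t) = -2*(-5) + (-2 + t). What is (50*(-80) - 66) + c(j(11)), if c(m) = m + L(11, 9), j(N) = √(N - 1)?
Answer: -4049 + √10 ≈ -4045.8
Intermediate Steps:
j(N) = √(-1 + N)
L(H, t) = 8 + t (L(H, t) = 10 + (-2 + t) = 8 + t)
c(m) = 17 + m (c(m) = m + (8 + 9) = m + 17 = 17 + m)
(50*(-80) - 66) + c(j(11)) = (50*(-80) - 66) + (17 + √(-1 + 11)) = (-4000 - 66) + (17 + √10) = -4066 + (17 + √10) = -4049 + √10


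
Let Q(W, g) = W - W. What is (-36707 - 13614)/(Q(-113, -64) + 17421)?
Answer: -50321/17421 ≈ -2.8885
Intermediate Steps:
Q(W, g) = 0
(-36707 - 13614)/(Q(-113, -64) + 17421) = (-36707 - 13614)/(0 + 17421) = -50321/17421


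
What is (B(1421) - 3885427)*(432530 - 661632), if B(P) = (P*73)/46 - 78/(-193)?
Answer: 3949122453849799/4439 ≈ 8.8964e+11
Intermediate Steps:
B(P) = 78/193 + 73*P/46 (B(P) = (73*P)*(1/46) - 78*(-1/193) = 73*P/46 + 78/193 = 78/193 + 73*P/46)
(B(1421) - 3885427)*(432530 - 661632) = ((78/193 + (73/46)*1421) - 3885427)*(432530 - 661632) = ((78/193 + 103733/46) - 3885427)*(-229102) = (20024057/8878 - 3885427)*(-229102) = -34474796849/8878*(-229102) = 3949122453849799/4439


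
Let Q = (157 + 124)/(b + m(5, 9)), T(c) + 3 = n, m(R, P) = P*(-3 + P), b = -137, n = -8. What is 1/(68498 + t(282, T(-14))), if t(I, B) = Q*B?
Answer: 83/5688425 ≈ 1.4591e-5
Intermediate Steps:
T(c) = -11 (T(c) = -3 - 8 = -11)
Q = -281/83 (Q = (157 + 124)/(-137 + 9*(-3 + 9)) = 281/(-137 + 9*6) = 281/(-137 + 54) = 281/(-83) = 281*(-1/83) = -281/83 ≈ -3.3855)
t(I, B) = -281*B/83
1/(68498 + t(282, T(-14))) = 1/(68498 - 281/83*(-11)) = 1/(68498 + 3091/83) = 1/(5688425/83) = 83/5688425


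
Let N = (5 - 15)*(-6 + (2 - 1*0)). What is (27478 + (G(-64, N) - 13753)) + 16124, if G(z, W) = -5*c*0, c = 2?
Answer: 29849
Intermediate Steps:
N = 40 (N = -10*(-6 + (2 + 0)) = -10*(-6 + 2) = -10*(-4) = 40)
G(z, W) = 0 (G(z, W) = -5*2*0 = -10*0 = 0)
(27478 + (G(-64, N) - 13753)) + 16124 = (27478 + (0 - 13753)) + 16124 = (27478 - 13753) + 16124 = 13725 + 16124 = 29849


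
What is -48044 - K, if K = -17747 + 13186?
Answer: -43483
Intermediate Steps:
K = -4561
-48044 - K = -48044 - 1*(-4561) = -48044 + 4561 = -43483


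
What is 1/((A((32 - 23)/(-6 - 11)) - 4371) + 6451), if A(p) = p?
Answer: 17/35351 ≈ 0.00048089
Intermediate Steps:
1/((A((32 - 23)/(-6 - 11)) - 4371) + 6451) = 1/(((32 - 23)/(-6 - 11) - 4371) + 6451) = 1/((9/(-17) - 4371) + 6451) = 1/((9*(-1/17) - 4371) + 6451) = 1/((-9/17 - 4371) + 6451) = 1/(-74316/17 + 6451) = 1/(35351/17) = 17/35351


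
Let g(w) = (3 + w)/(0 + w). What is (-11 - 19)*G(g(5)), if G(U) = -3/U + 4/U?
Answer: -75/4 ≈ -18.750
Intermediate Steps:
g(w) = (3 + w)/w
G(U) = 1/U
(-11 - 19)*G(g(5)) = (-11 - 19)/(((3 + 5)/5)) = -30/((1/5)*8) = -30/8/5 = -30*5/8 = -75/4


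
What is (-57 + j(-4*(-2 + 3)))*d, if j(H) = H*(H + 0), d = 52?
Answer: -2132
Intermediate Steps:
j(H) = H² (j(H) = H*H = H²)
(-57 + j(-4*(-2 + 3)))*d = (-57 + (-4*(-2 + 3))²)*52 = (-57 + (-4*1)²)*52 = (-57 + (-4)²)*52 = (-57 + 16)*52 = -41*52 = -2132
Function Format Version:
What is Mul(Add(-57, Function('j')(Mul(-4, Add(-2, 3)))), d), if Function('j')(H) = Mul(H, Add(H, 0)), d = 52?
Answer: -2132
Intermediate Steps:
Function('j')(H) = Pow(H, 2) (Function('j')(H) = Mul(H, H) = Pow(H, 2))
Mul(Add(-57, Function('j')(Mul(-4, Add(-2, 3)))), d) = Mul(Add(-57, Pow(Mul(-4, Add(-2, 3)), 2)), 52) = Mul(Add(-57, Pow(Mul(-4, 1), 2)), 52) = Mul(Add(-57, Pow(-4, 2)), 52) = Mul(Add(-57, 16), 52) = Mul(-41, 52) = -2132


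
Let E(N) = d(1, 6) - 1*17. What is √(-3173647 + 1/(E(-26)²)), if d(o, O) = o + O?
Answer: I*√317364699/10 ≈ 1781.5*I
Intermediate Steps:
d(o, O) = O + o
E(N) = -10 (E(N) = (6 + 1) - 1*17 = 7 - 17 = -10)
√(-3173647 + 1/(E(-26)²)) = √(-3173647 + 1/((-10)²)) = √(-3173647 + 1/100) = √(-317364699/100) = I*√317364699/10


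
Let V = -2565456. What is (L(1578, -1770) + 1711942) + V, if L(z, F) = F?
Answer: -855284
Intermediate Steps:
(L(1578, -1770) + 1711942) + V = (-1770 + 1711942) - 2565456 = 1710172 - 2565456 = -855284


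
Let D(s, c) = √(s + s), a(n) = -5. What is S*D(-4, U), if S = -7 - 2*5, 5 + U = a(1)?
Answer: -34*I*√2 ≈ -48.083*I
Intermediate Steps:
U = -10 (U = -5 - 5 = -10)
D(s, c) = √2*√s (D(s, c) = √(2*s) = √2*√s)
S = -17 (S = -7 - 10 = -17)
S*D(-4, U) = -17*√2*√(-4) = -17*√2*2*I = -34*I*√2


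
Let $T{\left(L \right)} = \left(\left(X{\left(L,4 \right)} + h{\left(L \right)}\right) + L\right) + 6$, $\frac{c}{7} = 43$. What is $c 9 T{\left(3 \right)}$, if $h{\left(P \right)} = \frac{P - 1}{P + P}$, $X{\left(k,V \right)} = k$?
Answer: $33411$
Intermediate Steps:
$c = 301$ ($c = 7 \cdot 43 = 301$)
$h{\left(P \right)} = \frac{-1 + P}{2 P}$
$T{\left(L \right)} = 6 + 2 L + \frac{-1 + L}{2 L}$ ($T{\left(L \right)} = \left(\left(L + \frac{-1 + L}{2 L}\right) + L\right) + 6 = \left(2 L + \frac{-1 + L}{2 L}\right) + 6 = 6 + 2 L + \frac{-1 + L}{2 L}$)
$c 9 T{\left(3 \right)} = 301 \cdot 9 \left(\frac{13}{2} + 2 \cdot 3 - \frac{1}{2 \cdot 3}\right) = 2709 \left(\frac{13}{2} + 6 - \frac{1}{6}\right) = 2709 \cdot \frac{37}{3} = 33411$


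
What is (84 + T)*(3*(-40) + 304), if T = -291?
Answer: -38088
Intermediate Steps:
(84 + T)*(3*(-40) + 304) = (84 - 291)*(3*(-40) + 304) = -207*(-120 + 304) = -207*184 = -38088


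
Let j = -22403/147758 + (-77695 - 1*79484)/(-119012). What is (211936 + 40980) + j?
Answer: 2223771059804391/8792487548 ≈ 2.5292e+5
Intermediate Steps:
j = 10279114423/8792487548 (j = -22403*1/147758 + (-77695 - 79484)*(-1/119012) = -22403/147758 - 157179*(-1/119012) = -22403/147758 + 157179/119012 = 10279114423/8792487548 ≈ 1.1691)
(211936 + 40980) + j = (211936 + 40980) + 10279114423/8792487548 = 252916 + 10279114423/8792487548 = 2223771059804391/8792487548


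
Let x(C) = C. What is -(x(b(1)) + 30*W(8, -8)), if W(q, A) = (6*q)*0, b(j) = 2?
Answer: -2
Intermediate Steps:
W(q, A) = 0
-(x(b(1)) + 30*W(8, -8)) = -(2 + 30*0) = -(2 + 0) = -1*2 = -2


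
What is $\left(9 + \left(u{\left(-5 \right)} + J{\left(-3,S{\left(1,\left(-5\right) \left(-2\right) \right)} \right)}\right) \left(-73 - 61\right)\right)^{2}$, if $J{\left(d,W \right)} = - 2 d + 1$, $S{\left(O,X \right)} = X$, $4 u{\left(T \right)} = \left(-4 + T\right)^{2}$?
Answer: $\frac{53071225}{4} \approx 1.3268 \cdot 10^{7}$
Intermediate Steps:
$u{\left(T \right)} = \frac{\left(-4 + T\right)^{2}}{4}$
$J{\left(d,W \right)} = 1 - 2 d$
$\left(9 + \left(u{\left(-5 \right)} + J{\left(-3,S{\left(1,\left(-5\right) \left(-2\right) \right)} \right)}\right) \left(-73 - 61\right)\right)^{2} = \left(9 + \left(\frac{\left(-4 - 5\right)^{2}}{4} + \left(1 - -6\right)\right) \left(-73 - 61\right)\right)^{2} = \left(9 + \left(\frac{\left(-9\right)^{2}}{4} + \left(1 + 6\right)\right) \left(-134\right)\right)^{2} = \left(9 + \left(\frac{1}{4} \cdot 81 + 7\right) \left(-134\right)\right)^{2} = \left(9 + \left(\frac{81}{4} + 7\right) \left(-134\right)\right)^{2} = \left(9 + \frac{109}{4} \left(-134\right)\right)^{2} = \left(9 - \frac{7303}{2}\right)^{2} = \left(- \frac{7285}{2}\right)^{2} = \frac{53071225}{4}$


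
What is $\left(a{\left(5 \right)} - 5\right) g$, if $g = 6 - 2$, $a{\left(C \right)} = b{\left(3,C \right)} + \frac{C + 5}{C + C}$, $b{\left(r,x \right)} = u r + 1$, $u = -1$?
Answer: $-24$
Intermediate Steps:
$b{\left(r,x \right)} = 1 - r$ ($b{\left(r,x \right)} = - r + 1 = 1 - r$)
$a{\left(C \right)} = -2 + \frac{5 + C}{2 C}$ ($a{\left(C \right)} = \left(1 - 3\right) + \frac{C + 5}{C + C} = \left(1 - 3\right) + \frac{5 + C}{2 C} = -2 + \left(5 + C\right) \frac{1}{2 C} = -2 + \frac{5 + C}{2 C}$)
$g = 4$ ($g = 6 - 2 = 4$)
$\left(a{\left(5 \right)} - 5\right) g = \left(\frac{5 - 15}{2 \cdot 5} - 5\right) 4 = \left(\frac{1}{2} \cdot \frac{1}{5} \left(5 - 15\right) - 5\right) 4 = \left(\frac{1}{2} \cdot \frac{1}{5} \left(-10\right) - 5\right) 4 = \left(-1 - 5\right) 4 = \left(-6\right) 4 = -24$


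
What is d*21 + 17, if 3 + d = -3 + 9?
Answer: 80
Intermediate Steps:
d = 3 (d = -3 + (-3 + 9) = -3 + 6 = 3)
d*21 + 17 = 3*21 + 17 = 63 + 17 = 80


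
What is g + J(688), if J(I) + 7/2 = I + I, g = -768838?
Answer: -1534931/2 ≈ -7.6747e+5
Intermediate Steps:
J(I) = -7/2 + 2*I (J(I) = -7/2 + (I + I) = -7/2 + 2*I)
g + J(688) = -768838 + (-7/2 + 2*688) = -768838 + (-7/2 + 1376) = -768838 + 2745/2 = -1534931/2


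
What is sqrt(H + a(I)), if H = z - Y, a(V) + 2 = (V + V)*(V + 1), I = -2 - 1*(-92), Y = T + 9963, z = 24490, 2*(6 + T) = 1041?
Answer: sqrt(121562)/2 ≈ 174.33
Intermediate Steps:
T = 1029/2 (T = -6 + (1/2)*1041 = -6 + 1041/2 = 1029/2 ≈ 514.50)
Y = 20955/2 (Y = 1029/2 + 9963 = 20955/2 ≈ 10478.)
I = 90 (I = -2 + 92 = 90)
a(V) = -2 + 2*V*(1 + V) (a(V) = -2 + (V + V)*(V + 1) = -2 + (2*V)*(1 + V) = -2 + 2*V*(1 + V))
H = 28025/2 (H = 24490 - 1*20955/2 = 24490 - 20955/2 = 28025/2 ≈ 14013.)
sqrt(H + a(I)) = sqrt(28025/2 + (-2 + 2*90 + 2*90**2)) = sqrt(28025/2 + (-2 + 180 + 2*8100)) = sqrt(28025/2 + (-2 + 180 + 16200)) = sqrt(28025/2 + 16378) = sqrt(60781/2) = sqrt(121562)/2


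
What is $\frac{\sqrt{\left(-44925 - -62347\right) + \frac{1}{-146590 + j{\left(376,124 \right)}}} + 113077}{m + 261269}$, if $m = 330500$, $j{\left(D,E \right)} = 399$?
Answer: $\frac{113077}{591769} + \frac{3 \sqrt{41371071912199}}{86511301879} \approx 0.19131$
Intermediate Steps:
$\frac{\sqrt{\left(-44925 - -62347\right) + \frac{1}{-146590 + j{\left(376,124 \right)}}} + 113077}{m + 261269} = \frac{\sqrt{\left(-44925 - -62347\right) + \frac{1}{-146590 + 399}} + 113077}{330500 + 261269} = \frac{\sqrt{\left(-44925 + 62347\right) + \frac{1}{-146191}} + 113077}{591769} = \left(\sqrt{17422 - \frac{1}{146191}} + 113077\right) \frac{1}{591769} = \left(\sqrt{\frac{2546939601}{146191}} + 113077\right) \frac{1}{591769} = \left(\frac{3 \sqrt{41371071912199}}{146191} + 113077\right) \frac{1}{591769} = \left(113077 + \frac{3 \sqrt{41371071912199}}{146191}\right) \frac{1}{591769} = \frac{113077}{591769} + \frac{3 \sqrt{41371071912199}}{86511301879}$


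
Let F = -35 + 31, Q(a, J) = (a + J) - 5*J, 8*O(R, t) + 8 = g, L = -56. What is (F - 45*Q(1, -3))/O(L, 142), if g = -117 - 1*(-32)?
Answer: 152/3 ≈ 50.667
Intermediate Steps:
g = -85 (g = -117 + 32 = -85)
O(R, t) = -93/8 (O(R, t) = -1 + (⅛)*(-85) = -1 - 85/8 = -93/8)
Q(a, J) = a - 4*J (Q(a, J) = (J + a) - 5*J = a - 4*J)
F = -4
(F - 45*Q(1, -3))/O(L, 142) = (-4 - 45*(1 - 4*(-3)))/(-93/8) = (-4 - 45*(1 + 12))*(-8/93) = (-4 - 45*13)*(-8/93) = (-4 - 585)*(-8/93) = -589*(-8/93) = 152/3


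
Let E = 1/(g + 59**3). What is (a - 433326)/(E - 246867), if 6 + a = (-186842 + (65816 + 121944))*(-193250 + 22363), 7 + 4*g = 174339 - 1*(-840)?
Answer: 39196648808856/61512344123 ≈ 637.22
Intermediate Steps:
g = 43793 (g = -7/4 + (174339 - 1*(-840))/4 = -7/4 + (174339 + 840)/4 = -7/4 + (1/4)*175179 = -7/4 + 175179/4 = 43793)
E = 1/249172 (E = 1/(43793 + 59**3) = 1/(43793 + 205379) = 1/249172 ≈ 4.0133e-6)
a = -156874272 (a = -6 + (-186842 + (65816 + 121944))*(-193250 + 22363) = -6 + (-186842 + 187760)*(-170887) = -6 + 918*(-170887) = -6 - 156874266 = -156874272)
(a - 433326)/(E - 246867) = (-156874272 - 433326)/(1/249172 - 246867) = -157307598/(-61512344123/249172) = -157307598*(-249172/61512344123) = 39196648808856/61512344123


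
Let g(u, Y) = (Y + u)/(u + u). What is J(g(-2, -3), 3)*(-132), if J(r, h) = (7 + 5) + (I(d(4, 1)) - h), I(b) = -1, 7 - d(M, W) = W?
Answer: -1056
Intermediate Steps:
d(M, W) = 7 - W
g(u, Y) = (Y + u)/(2*u) (g(u, Y) = (Y + u)/((2*u)) = (Y + u)*(1/(2*u)) = (Y + u)/(2*u))
J(r, h) = 11 - h (J(r, h) = (7 + 5) + (-1 - h) = 12 + (-1 - h) = 11 - h)
J(g(-2, -3), 3)*(-132) = (11 - 1*3)*(-132) = (11 - 3)*(-132) = 8*(-132) = -1056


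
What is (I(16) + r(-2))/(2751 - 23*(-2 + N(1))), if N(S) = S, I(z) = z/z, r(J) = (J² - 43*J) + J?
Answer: 89/2774 ≈ 0.032084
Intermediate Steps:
r(J) = J² - 42*J
I(z) = 1
(I(16) + r(-2))/(2751 - 23*(-2 + N(1))) = (1 - 2*(-42 - 2))/(2751 - 23*(-2 + 1)) = (1 - 2*(-44))/(2751 - 23*(-1)) = (1 + 88)/(2751 + 23) = 89/2774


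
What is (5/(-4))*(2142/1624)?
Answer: -765/464 ≈ -1.6487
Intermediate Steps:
(5/(-4))*(2142/1624) = (5*(-1/4))*(2142*(1/1624)) = -5/4*153/116 = -765/464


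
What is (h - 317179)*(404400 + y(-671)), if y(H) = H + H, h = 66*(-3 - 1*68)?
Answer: -129730263170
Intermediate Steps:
h = -4686 (h = 66*(-3 - 68) = 66*(-71) = -4686)
y(H) = 2*H
(h - 317179)*(404400 + y(-671)) = (-4686 - 317179)*(404400 + 2*(-671)) = -321865*(404400 - 1342) = -321865*403058 = -129730263170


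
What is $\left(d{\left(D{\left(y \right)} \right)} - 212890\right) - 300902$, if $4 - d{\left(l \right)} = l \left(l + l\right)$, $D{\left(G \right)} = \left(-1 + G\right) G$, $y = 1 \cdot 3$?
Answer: $-513860$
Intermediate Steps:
$y = 3$
$D{\left(G \right)} = G \left(-1 + G\right)$
$d{\left(l \right)} = 4 - 2 l^{2}$ ($d{\left(l \right)} = 4 - l \left(l + l\right) = 4 - l 2 l = 4 - 2 l^{2}$)
$\left(d{\left(D{\left(y \right)} \right)} - 212890\right) - 300902 = \left(\left(4 - 2 \left(3 \left(-1 + 3\right)\right)^{2}\right) - 212890\right) - 300902 = \left(\left(4 - 2 \left(3 \cdot 2\right)^{2}\right) - 212890\right) - 300902 = \left(\left(4 - 2 \cdot 6^{2}\right) - 212890\right) - 300902 = \left(\left(4 - 72\right) - 212890\right) - 300902 = \left(-68 - 212890\right) - 300902 = -212958 - 300902 = -513860$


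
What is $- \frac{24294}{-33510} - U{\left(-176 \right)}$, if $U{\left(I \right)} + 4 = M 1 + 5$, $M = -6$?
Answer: $\frac{31974}{5585} \approx 5.725$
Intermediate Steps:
$U{\left(I \right)} = -5$ ($U{\left(I \right)} = -4 + \left(\left(-6\right) 1 + 5\right) = -4 + \left(-6 + 5\right) = -4 - 1 = -5$)
$- \frac{24294}{-33510} - U{\left(-176 \right)} = - \frac{24294}{-33510} - -5 = \left(-24294\right) \left(- \frac{1}{33510}\right) + 5 = \frac{4049}{5585} + 5 = \frac{31974}{5585}$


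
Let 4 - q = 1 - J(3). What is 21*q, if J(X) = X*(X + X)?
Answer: 441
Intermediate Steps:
J(X) = 2*X² (J(X) = X*(2*X) = 2*X²)
q = 21 (q = 4 - (1 - 2*3²) = 4 - (1 - 2*9) = 4 - (1 - 1*18) = 4 - (1 - 18) = 4 - 1*(-17) = 4 + 17 = 21)
21*q = 21*21 = 441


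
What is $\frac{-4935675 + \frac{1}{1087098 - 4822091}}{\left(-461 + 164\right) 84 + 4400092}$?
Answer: $- \frac{4608677893819}{4085283053498} \approx -1.1281$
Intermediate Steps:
$\frac{-4935675 + \frac{1}{1087098 - 4822091}}{\left(-461 + 164\right) 84 + 4400092} = \frac{-4935675 + \frac{1}{-3734993}}{\left(-297\right) 84 + 4400092} = \frac{-4935675 - \frac{1}{3734993}}{-24948 + 4400092} = - \frac{18434711575276}{3734993 \cdot 4375144} = \left(- \frac{18434711575276}{3734993}\right) \frac{1}{4375144} = - \frac{4608677893819}{4085283053498}$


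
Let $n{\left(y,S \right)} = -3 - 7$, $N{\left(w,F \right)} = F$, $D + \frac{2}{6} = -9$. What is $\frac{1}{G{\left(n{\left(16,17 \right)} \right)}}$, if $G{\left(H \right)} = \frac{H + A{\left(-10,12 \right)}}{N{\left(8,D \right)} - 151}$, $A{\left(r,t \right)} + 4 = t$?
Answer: $\frac{481}{6} \approx 80.167$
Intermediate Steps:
$D = - \frac{28}{3}$ ($D = - \frac{1}{3} - 9 = - \frac{28}{3} \approx -9.3333$)
$A{\left(r,t \right)} = -4 + t$
$n{\left(y,S \right)} = -10$ ($n{\left(y,S \right)} = -3 - 7 = -10$)
$G{\left(H \right)} = - \frac{24}{481} - \frac{3 H}{481}$ ($G{\left(H \right)} = \frac{H + \left(-4 + 12\right)}{- \frac{28}{3} - 151} = \frac{H + 8}{- \frac{481}{3}} = \left(8 + H\right) \left(- \frac{3}{481}\right) = - \frac{24}{481} - \frac{3 H}{481}$)
$\frac{1}{G{\left(n{\left(16,17 \right)} \right)}} = \frac{1}{- \frac{24}{481} - - \frac{30}{481}} = \frac{1}{- \frac{24}{481} + \frac{30}{481}} = \frac{1}{\frac{6}{481}} = \frac{481}{6}$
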